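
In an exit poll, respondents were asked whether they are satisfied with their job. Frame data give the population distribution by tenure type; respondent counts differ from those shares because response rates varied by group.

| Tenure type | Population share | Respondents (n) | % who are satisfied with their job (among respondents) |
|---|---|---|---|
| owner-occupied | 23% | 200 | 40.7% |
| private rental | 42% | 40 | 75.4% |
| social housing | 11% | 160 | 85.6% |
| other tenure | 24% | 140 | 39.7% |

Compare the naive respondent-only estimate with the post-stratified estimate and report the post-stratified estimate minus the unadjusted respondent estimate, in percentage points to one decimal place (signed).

+3.7 percentage points

Unadjusted (pooled respondent) estimate weights by respondent counts:
  (200/540)×40.7 + (40/540)×75.4 + (160/540)×85.6 + (140/540)×39.7 = 56.3148%
Reweighting by population tenure type shares:
  0.23×40.7 + 0.42×75.4 + 0.11×85.6 + 0.24×39.7 = 59.973%
Difference = 59.973 − 56.3148 = 3.6582 pp.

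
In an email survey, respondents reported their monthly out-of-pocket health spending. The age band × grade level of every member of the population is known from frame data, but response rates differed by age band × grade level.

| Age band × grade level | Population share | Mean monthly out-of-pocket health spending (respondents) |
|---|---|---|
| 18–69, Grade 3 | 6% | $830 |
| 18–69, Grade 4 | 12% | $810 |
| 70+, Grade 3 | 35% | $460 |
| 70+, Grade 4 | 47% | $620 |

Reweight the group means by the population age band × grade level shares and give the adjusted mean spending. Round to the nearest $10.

Reweight to the known age band × grade level distribution:
  18–69, Grade 3: 0.06 × 830 = 49.8
  18–69, Grade 4: 0.12 × 810 = 97.2
  70+, Grade 3: 0.35 × 460 = 161
  70+, Grade 4: 0.47 × 620 = 291.4
Post-stratified estimate = 599.4 → $600.

$600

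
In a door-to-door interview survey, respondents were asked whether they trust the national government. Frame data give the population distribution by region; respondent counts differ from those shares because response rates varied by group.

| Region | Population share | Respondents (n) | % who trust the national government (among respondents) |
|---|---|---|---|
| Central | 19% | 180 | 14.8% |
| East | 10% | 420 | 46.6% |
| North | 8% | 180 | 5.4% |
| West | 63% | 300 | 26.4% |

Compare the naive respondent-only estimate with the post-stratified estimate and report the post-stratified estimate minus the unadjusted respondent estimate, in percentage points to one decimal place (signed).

-4.3 percentage points

Naive respondent-only estimate (weights = respondent counts):
  (180/1080)×14.8 + (420/1080)×46.6 + (180/1080)×5.4 + (300/1080)×26.4 = 28.8222%
Post-stratifying to population shares instead:
  0.19×14.8 + 0.1×46.6 + 0.08×5.4 + 0.63×26.4 = 24.536%
Difference = 24.536 − 28.8222 = -4.2862 pp.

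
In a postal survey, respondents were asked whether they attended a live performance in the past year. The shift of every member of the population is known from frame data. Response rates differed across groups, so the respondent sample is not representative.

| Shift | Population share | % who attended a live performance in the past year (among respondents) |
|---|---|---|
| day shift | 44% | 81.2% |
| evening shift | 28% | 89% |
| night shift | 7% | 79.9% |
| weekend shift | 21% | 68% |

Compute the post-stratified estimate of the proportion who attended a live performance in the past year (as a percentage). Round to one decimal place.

Post-stratification weights by population share, not respondent share:
  day shift: 0.44 × 81.2 = 35.728
  evening shift: 0.28 × 89 = 24.92
  night shift: 0.07 × 79.9 = 5.593
  weekend shift: 0.21 × 68 = 14.28
Post-stratified estimate = 80.521 → 80.5%.

80.5%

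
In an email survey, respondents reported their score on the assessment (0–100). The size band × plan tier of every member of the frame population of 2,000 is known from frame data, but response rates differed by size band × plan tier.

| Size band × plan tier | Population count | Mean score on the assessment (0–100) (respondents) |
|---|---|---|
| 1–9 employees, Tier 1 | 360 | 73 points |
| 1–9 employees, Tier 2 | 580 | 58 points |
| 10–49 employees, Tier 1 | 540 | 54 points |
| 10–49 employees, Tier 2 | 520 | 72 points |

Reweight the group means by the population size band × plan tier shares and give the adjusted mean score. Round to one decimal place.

Reweight to the known size band × plan tier distribution:
  1–9 employees, Tier 1: (360/2,000) × 73 = 13.14
  1–9 employees, Tier 2: (580/2,000) × 58 = 16.82
  10–49 employees, Tier 1: (540/2,000) × 54 = 14.58
  10–49 employees, Tier 2: (520/2,000) × 72 = 18.72
Post-stratified estimate = 63.26 → 63.3.

63.3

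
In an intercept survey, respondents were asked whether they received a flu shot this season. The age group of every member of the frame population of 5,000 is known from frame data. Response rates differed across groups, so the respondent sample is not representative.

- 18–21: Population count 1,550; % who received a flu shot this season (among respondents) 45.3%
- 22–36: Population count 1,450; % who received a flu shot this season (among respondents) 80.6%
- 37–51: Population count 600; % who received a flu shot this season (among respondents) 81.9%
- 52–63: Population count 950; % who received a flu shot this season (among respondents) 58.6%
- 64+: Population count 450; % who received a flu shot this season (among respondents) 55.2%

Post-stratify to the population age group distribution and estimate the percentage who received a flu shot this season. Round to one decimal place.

Reweight to the known age group distribution:
  18–21: (1,550/5,000) × 45.3 = 14.043
  22–36: (1,450/5,000) × 80.6 = 23.374
  37–51: (600/5,000) × 81.9 = 9.828
  52–63: (950/5,000) × 58.6 = 11.134
  64+: (450/5,000) × 55.2 = 4.968
Post-stratified estimate = 63.347 → 63.3%.

63.3%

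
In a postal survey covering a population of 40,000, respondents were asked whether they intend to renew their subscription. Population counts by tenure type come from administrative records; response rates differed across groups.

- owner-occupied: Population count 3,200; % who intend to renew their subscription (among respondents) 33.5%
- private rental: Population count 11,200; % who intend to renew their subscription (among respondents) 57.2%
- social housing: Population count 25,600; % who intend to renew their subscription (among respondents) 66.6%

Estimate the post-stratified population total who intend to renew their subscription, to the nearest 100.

Apply each group's respondent rate to its population count:
  owner-occupied: 3,200 × 33.5% = 1072
  private rental: 11,200 × 57.2% = 6406.4
  social housing: 25,600 × 66.6% = 17049.6
Estimated total = 24,528 → 24,500.

24,500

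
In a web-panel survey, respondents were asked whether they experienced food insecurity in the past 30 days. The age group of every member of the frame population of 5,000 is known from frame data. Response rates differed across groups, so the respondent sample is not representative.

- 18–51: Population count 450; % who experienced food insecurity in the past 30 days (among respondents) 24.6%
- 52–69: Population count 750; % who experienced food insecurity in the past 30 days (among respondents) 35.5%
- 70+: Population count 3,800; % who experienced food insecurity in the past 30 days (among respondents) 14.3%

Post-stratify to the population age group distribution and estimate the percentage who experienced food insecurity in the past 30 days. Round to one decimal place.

18.4%

Weight each group's respondent value by its population share:
  18–51: (450/5,000) × 24.6 = 2.214
  52–69: (750/5,000) × 35.5 = 5.325
  70+: (3,800/5,000) × 14.3 = 10.868
Post-stratified estimate = 18.407 → 18.4%.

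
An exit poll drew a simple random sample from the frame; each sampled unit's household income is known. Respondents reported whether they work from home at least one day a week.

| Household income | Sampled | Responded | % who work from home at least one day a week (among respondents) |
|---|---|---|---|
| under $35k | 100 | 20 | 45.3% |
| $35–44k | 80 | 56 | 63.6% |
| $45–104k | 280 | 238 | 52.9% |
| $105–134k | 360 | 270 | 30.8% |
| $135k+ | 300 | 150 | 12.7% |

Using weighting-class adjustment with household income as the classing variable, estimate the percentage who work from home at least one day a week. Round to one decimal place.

35.1%

Class response rates: under $35k 20/100 = 20%, $35–44k 56/80 = 70%, $45–104k 238/280 = 85%, $105–134k 270/360 = 75%, $135k+ 150/300 = 50%.
Weighting each respondent by the inverse class response rate inflates each class back to its sampled size, so the class weight is n_sampled:
  under $35k: 100 × 45.3 = 4530
  $35–44k: 80 × 63.6 = 5088
  $45–104k: 280 × 52.9 = 14,812
  $105–134k: 360 × 30.8 = 11,088
  $135k+: 300 × 12.7 = 3810
Adjusted estimate = 39,328 / 1,120 = 35.1143 → 35.1%.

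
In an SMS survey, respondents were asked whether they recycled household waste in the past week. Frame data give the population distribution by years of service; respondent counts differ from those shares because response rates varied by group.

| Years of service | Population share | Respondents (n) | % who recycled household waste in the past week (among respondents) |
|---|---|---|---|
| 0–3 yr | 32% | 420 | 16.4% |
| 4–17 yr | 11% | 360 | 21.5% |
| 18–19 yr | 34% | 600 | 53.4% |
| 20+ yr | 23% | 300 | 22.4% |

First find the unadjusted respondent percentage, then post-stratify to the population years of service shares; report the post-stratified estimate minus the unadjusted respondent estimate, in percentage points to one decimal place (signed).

-0.9 percentage points

Without adjustment, the pooled respondent share is:
  (420/1680)×16.4 + (360/1680)×21.5 + (600/1680)×53.4 + (300/1680)×22.4 = 31.7786%
Post-stratifying to population shares instead:
  0.32×16.4 + 0.11×21.5 + 0.34×53.4 + 0.23×22.4 = 30.921%
Difference = 30.921 − 31.7786 = -0.8576 pp.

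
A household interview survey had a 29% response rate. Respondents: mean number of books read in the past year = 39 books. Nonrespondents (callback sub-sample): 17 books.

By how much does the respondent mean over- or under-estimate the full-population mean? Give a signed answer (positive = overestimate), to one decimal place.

+15.6

Nonresponse fraction = 1 − 0.29 = 0.71.
Bias = (nonresponse fraction) × (respondent mean − nonrespondent mean)
     = 0.71 × (39 − 17) = 0.71 × 22 = 15.62.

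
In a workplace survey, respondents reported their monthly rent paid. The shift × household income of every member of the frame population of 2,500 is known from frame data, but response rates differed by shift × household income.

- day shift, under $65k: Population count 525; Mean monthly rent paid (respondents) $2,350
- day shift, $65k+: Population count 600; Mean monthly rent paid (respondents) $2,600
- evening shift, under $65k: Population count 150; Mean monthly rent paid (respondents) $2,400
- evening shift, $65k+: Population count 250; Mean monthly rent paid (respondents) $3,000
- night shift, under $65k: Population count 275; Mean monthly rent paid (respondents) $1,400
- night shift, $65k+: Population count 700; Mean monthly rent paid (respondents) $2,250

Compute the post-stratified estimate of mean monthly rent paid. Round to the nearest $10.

Reweight to the known shift × household income distribution:
  day shift, under $65k: (525/2,500) × 2350 = 493.5
  day shift, $65k+: (600/2,500) × 2600 = 624
  evening shift, under $65k: (150/2,500) × 2400 = 144
  evening shift, $65k+: (250/2,500) × 3000 = 300
  night shift, under $65k: (275/2,500) × 1400 = 154
  night shift, $65k+: (700/2,500) × 2250 = 630
Post-stratified estimate = 2345.5 → $2,350.

$2,350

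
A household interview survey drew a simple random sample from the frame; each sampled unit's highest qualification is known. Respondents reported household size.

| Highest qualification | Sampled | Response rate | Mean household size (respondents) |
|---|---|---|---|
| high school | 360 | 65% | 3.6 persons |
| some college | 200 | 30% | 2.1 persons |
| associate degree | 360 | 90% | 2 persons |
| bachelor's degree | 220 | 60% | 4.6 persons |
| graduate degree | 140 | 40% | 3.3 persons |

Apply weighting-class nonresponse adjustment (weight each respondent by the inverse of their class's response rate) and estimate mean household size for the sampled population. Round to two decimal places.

3.05

Inverse-response-rate weighting restores each class to its sampled count, so class totals weight by n_sampled:
  high school: 360 × 3.6 = 1296
  some college: 200 × 2.1 = 420
  associate degree: 360 × 2 = 720
  bachelor's degree: 220 × 4.6 = 1012
  graduate degree: 140 × 3.3 = 462
Adjusted estimate = 3910 / 1,280 = 3.05469 → 3.05.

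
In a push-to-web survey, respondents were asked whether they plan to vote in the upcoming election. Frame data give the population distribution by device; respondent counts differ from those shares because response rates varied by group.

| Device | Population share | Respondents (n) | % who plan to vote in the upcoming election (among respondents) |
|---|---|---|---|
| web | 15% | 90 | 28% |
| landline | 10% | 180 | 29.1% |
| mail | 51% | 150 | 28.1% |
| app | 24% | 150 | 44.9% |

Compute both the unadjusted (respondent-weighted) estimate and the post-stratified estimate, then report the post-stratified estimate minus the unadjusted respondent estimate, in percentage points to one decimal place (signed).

-0.6 percentage points

Naive respondent-only estimate (weights = respondent counts):
  (90/570)×28 + (180/570)×29.1 + (150/570)×28.1 + (150/570)×44.9 = 32.8211%
Post-stratified estimate weights by population shares:
  0.15×28 + 0.1×29.1 + 0.51×28.1 + 0.24×44.9 = 32.217%
Difference = 32.217 − 32.8211 = -0.6041 pp.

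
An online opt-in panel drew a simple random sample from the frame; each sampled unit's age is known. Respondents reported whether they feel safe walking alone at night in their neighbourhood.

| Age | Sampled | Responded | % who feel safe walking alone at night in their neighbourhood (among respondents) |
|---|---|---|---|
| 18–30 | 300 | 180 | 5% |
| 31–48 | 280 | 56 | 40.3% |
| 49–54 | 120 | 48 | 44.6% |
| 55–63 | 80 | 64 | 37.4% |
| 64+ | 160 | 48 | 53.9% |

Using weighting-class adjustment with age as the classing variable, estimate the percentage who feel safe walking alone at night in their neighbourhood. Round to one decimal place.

31.7%

Response rates by class: 18–30 180/300 = 60%, 31–48 56/280 = 20%, 49–54 48/120 = 40%, 55–63 64/80 = 80%, 64+ 48/160 = 30%.
With weight = n_sampled/n_responded per class, the weighted class total is n_sampled:
  18–30: 300 × 5 = 1500
  31–48: 280 × 40.3 = 11,284
  49–54: 120 × 44.6 = 5352
  55–63: 80 × 37.4 = 2992
  64+: 160 × 53.9 = 8624
Adjusted estimate = 29,752 / 940 = 31.6511 → 31.7%.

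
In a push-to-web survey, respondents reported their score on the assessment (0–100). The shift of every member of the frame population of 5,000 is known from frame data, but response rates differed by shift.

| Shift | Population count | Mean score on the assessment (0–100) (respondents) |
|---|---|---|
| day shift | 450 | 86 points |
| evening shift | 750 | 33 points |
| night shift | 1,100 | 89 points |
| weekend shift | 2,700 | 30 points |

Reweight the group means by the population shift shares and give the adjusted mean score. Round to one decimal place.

Weight each group's respondent value by its population share:
  day shift: (450/5,000) × 86 = 7.74
  evening shift: (750/5,000) × 33 = 4.95
  night shift: (1,100/5,000) × 89 = 19.58
  weekend shift: (2,700/5,000) × 30 = 16.2
Post-stratified estimate = 48.47 → 48.5.

48.5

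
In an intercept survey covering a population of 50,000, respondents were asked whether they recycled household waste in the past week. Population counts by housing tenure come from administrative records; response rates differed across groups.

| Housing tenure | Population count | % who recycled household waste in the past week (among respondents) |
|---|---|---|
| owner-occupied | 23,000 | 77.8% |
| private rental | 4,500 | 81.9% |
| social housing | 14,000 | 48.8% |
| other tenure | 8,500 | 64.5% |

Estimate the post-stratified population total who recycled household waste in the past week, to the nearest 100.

Estimated count per cell = population count × respondent percentage:
  owner-occupied: 23,000 × 77.8% = 17,894
  private rental: 4,500 × 81.9% = 3685.5
  social housing: 14,000 × 48.8% = 6832
  other tenure: 8,500 × 64.5% = 5482.5
Estimated total = 33,894 → 33,900.

33,900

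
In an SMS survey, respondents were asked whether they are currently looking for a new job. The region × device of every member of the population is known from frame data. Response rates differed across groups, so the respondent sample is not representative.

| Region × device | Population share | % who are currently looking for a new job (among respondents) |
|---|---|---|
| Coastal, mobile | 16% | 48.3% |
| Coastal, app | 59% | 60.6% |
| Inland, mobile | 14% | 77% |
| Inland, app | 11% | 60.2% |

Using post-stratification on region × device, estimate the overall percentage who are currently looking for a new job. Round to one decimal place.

60.9%

Post-stratification weights by population share, not respondent share:
  Coastal, mobile: 0.16 × 48.3 = 7.728
  Coastal, app: 0.59 × 60.6 = 35.754
  Inland, mobile: 0.14 × 77 = 10.78
  Inland, app: 0.11 × 60.2 = 6.622
Post-stratified estimate = 60.884 → 60.9%.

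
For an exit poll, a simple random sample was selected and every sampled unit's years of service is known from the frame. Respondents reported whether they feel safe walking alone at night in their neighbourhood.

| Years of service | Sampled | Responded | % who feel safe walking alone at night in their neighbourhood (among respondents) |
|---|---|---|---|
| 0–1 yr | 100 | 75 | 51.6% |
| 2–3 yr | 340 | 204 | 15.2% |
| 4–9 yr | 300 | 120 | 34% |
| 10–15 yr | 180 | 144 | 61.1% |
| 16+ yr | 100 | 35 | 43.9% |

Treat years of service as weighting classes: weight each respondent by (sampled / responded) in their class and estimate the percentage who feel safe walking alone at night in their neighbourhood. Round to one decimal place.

35.2%

Response rates by class: 0–1 yr 75/100 = 75%, 2–3 yr 204/340 = 60%, 4–9 yr 120/300 = 40%, 10–15 yr 144/180 = 80%, 16+ yr 35/100 = 35%.
Each respondent's weight = sampled/responded in their class; summing within a class gives n_sampled, so:
  0–1 yr: 100 × 51.6 = 5160
  2–3 yr: 340 × 15.2 = 5168
  4–9 yr: 300 × 34 = 10,200
  10–15 yr: 180 × 61.1 = 10,998
  16+ yr: 100 × 43.9 = 4390
Adjusted estimate = 35,916 / 1,020 = 35.2118 → 35.2%.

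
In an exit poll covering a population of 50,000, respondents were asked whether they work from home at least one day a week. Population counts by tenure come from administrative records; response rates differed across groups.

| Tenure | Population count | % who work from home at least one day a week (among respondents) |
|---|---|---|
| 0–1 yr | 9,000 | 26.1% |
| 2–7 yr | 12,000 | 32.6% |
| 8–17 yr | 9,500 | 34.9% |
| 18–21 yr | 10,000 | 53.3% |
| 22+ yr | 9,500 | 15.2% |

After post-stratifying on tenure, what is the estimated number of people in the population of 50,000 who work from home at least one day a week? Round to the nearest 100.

16,400

Each cell contributes its population count × the respondent rate:
  0–1 yr: 9,000 × 26.1% = 2349
  2–7 yr: 12,000 × 32.6% = 3912
  8–17 yr: 9,500 × 34.9% = 3315.5
  18–21 yr: 10,000 × 53.3% = 5330
  22+ yr: 9,500 × 15.2% = 1444
Estimated total = 16350.5 → 16,400.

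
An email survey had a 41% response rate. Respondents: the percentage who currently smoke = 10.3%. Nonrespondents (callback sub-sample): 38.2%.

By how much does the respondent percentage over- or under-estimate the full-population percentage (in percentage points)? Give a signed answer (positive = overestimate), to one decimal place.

Nonresponse fraction = 1 − 0.41 = 0.59.
Bias = (nonresponse fraction) × (respondent percentage − nonrespondent percentage)
     = 0.59 × (10.3 − 38.2) = 0.59 × -27.9 = -16.461.

-16.5 percentage points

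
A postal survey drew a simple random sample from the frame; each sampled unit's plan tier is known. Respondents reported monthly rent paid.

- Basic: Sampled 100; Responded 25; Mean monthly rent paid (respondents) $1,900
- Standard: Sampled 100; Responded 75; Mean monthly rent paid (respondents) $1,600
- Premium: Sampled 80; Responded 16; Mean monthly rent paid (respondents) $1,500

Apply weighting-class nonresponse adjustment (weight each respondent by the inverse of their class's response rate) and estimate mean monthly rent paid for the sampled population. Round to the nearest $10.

Response rates by class: Basic 25/100 = 25%, Standard 75/100 = 75%, Premium 16/80 = 20%.
With weight = n_sampled/n_responded per class, the weighted class total is n_sampled:
  Basic: 100 × 1900 = 190,000
  Standard: 100 × 1600 = 160,000
  Premium: 80 × 1500 = 120,000
Adjusted estimate = 470,000 / 280 = 1678.57 → $1,680.

$1,680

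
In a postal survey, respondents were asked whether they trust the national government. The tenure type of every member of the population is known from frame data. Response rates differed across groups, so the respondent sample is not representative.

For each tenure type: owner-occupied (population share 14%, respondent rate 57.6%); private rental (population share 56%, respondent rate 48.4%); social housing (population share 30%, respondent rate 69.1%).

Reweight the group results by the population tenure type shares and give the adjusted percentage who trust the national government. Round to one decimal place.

Weight each group's respondent value by its population share:
  owner-occupied: 0.14 × 57.6 = 8.064
  private rental: 0.56 × 48.4 = 27.104
  social housing: 0.3 × 69.1 = 20.73
Post-stratified estimate = 55.898 → 55.9%.

55.9%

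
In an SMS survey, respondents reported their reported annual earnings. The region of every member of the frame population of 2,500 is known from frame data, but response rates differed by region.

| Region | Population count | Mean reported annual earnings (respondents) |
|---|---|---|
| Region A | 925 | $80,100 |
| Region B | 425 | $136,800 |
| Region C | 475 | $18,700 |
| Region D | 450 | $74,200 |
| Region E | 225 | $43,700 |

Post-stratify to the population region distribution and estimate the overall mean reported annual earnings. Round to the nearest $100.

Reweight to the known region distribution:
  Region A: (925/2,500) × 80,100 = 29,637
  Region B: (425/2,500) × 136,800 = 23,256
  Region C: (475/2,500) × 18,700 = 3553
  Region D: (450/2,500) × 74,200 = 13,356
  Region E: (225/2,500) × 43,700 = 3933
Post-stratified estimate = 73,735 → $73,700.

$73,700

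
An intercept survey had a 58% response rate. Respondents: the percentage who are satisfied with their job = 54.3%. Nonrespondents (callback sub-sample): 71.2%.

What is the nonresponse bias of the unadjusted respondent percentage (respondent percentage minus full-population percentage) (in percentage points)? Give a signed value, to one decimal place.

Nonresponse fraction = 1 − 0.58 = 0.42.
Bias = (nonresponse fraction) × (respondent percentage − nonrespondent percentage)
     = 0.42 × (54.3 − 71.2) = 0.42 × -16.9 = -7.098.

-7.1 percentage points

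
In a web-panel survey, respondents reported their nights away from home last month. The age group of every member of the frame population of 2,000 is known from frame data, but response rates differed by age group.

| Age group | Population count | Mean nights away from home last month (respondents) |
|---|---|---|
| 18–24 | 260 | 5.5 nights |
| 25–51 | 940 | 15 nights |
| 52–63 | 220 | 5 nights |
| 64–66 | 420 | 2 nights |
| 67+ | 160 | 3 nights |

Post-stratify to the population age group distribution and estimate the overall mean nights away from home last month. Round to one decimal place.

9.0

Reweight to the known age group distribution:
  18–24: (260/2,000) × 5.5 = 0.715
  25–51: (940/2,000) × 15 = 7.05
  52–63: (220/2,000) × 5 = 0.55
  64–66: (420/2,000) × 2 = 0.42
  67+: (160/2,000) × 3 = 0.24
Post-stratified estimate = 8.975 → 9.0.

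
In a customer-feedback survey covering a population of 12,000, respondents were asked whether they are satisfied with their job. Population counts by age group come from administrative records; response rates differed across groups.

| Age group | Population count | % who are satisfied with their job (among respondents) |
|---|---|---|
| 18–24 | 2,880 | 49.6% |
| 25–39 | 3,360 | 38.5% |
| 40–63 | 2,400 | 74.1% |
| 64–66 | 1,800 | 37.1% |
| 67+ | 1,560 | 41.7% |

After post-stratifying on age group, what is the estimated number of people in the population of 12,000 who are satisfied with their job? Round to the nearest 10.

Each cell contributes its population count × the respondent rate:
  18–24: 2,880 × 49.6% = 1428.48
  25–39: 3,360 × 38.5% = 1293.6
  40–63: 2,400 × 74.1% = 1778.4
  64–66: 1,800 × 37.1% = 667.8
  67+: 1,560 × 41.7% = 650.52
Estimated total = 5818.8 → 5,820.

5,820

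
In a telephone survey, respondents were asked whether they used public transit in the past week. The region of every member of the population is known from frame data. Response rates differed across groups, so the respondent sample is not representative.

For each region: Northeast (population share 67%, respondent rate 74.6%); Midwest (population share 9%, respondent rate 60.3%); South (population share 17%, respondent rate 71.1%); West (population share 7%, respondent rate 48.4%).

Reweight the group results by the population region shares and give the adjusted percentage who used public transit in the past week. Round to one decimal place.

70.9%

Each cell contributes population-share × respondent value:
  Northeast: 0.67 × 74.6 = 49.982
  Midwest: 0.09 × 60.3 = 5.427
  South: 0.17 × 71.1 = 12.087
  West: 0.07 × 48.4 = 3.388
Post-stratified estimate = 70.884 → 70.9%.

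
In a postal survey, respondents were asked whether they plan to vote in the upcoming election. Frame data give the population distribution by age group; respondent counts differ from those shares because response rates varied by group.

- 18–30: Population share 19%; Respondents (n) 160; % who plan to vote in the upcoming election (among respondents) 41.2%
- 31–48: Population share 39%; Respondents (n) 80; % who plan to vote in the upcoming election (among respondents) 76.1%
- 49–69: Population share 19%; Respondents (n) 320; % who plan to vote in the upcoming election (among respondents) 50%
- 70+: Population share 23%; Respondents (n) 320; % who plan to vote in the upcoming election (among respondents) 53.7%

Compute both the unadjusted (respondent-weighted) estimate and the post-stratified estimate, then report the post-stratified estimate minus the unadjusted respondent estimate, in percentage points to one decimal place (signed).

Unadjusted (pooled respondent) estimate weights by respondent counts:
  (160/880)×41.2 + (80/880)×76.1 + (320/880)×50 + (320/880)×53.7 = 52.1182%
Post-stratifying to population shares instead:
  0.19×41.2 + 0.39×76.1 + 0.19×50 + 0.23×53.7 = 59.358%
Difference = 59.358 − 52.1182 = 7.2398 pp.

+7.2 percentage points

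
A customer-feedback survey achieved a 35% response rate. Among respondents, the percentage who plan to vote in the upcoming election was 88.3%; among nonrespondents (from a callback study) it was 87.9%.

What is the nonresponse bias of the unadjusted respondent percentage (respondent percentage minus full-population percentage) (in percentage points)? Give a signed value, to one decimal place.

+0.3 percentage points

Nonresponse fraction = 1 − 0.35 = 0.65.
Bias = (nonresponse fraction) × (respondent percentage − nonrespondent percentage)
     = 0.65 × (88.3 − 87.9) = 0.65 × 0.4 = 0.26.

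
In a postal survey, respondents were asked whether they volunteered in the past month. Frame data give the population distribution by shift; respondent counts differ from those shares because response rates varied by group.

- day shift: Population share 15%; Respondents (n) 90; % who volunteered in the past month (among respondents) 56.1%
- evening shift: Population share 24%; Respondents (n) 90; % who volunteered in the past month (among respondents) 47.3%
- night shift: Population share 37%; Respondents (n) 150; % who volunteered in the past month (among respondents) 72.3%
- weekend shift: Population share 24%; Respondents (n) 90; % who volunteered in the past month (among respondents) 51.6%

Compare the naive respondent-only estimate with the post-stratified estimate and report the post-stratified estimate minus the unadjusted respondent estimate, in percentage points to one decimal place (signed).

-0.1 percentage points

Without adjustment, the pooled respondent share is:
  (90/420)×56.1 + (90/420)×47.3 + (150/420)×72.3 + (90/420)×51.6 = 59.0357%
Reweighting by population shift shares:
  0.15×56.1 + 0.24×47.3 + 0.37×72.3 + 0.24×51.6 = 58.902%
Difference = 58.902 − 59.0357 = -0.1337 pp.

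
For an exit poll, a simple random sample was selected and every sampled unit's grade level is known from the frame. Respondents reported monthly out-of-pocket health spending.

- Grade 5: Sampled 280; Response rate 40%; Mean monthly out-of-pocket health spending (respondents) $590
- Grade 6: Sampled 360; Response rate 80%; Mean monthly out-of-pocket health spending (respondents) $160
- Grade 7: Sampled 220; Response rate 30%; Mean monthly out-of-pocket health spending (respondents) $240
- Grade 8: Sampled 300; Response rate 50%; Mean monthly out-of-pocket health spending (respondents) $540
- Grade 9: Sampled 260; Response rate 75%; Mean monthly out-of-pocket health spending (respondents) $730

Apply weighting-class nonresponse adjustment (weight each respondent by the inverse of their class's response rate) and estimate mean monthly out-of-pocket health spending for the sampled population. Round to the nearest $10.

Each respondent's weight = sampled/responded in their class; summing within a class gives n_sampled, so:
  Grade 5: 280 × 590 = 165,200
  Grade 6: 360 × 160 = 57,600
  Grade 7: 220 × 240 = 52,800
  Grade 8: 300 × 540 = 162,000
  Grade 9: 260 × 730 = 189,800
Adjusted estimate = 627,400 / 1,420 = 441.831 → $440.

$440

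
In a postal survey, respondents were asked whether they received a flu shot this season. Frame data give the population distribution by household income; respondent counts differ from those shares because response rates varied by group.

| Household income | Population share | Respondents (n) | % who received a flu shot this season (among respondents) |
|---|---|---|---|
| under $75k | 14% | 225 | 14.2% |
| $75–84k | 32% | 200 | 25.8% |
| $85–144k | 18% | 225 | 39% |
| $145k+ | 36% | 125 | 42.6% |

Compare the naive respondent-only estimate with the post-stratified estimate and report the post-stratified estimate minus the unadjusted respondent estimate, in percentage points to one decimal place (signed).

+3.6 percentage points

Without adjustment, the pooled respondent share is:
  (225/775)×14.2 + (200/775)×25.8 + (225/775)×39 + (125/775)×42.6 = 28.9742%
Post-stratifying to population shares instead:
  0.14×14.2 + 0.32×25.8 + 0.18×39 + 0.36×42.6 = 32.6%
Difference = 32.6 − 28.9742 = 3.6258 pp.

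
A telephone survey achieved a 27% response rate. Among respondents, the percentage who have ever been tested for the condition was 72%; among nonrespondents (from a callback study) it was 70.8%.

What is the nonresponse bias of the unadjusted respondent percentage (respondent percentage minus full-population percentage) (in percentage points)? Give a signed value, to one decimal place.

Nonresponse fraction = 1 − 0.27 = 0.73.
Bias = (nonresponse fraction) × (respondent percentage − nonrespondent percentage)
     = 0.73 × (72 − 70.8) = 0.73 × 1.2 = 0.876.

+0.9 percentage points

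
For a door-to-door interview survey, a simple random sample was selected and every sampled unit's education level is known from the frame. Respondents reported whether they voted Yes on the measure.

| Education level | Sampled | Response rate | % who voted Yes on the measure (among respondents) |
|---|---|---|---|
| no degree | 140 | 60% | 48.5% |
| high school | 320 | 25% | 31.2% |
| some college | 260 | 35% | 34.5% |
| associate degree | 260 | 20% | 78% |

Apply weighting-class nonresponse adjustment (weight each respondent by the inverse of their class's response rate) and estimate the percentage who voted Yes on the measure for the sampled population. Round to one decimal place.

Each respondent's weight = sampled/responded in their class; summing within a class gives n_sampled, so:
  no degree: 140 × 48.5 = 6790
  high school: 320 × 31.2 = 9984
  some college: 260 × 34.5 = 8970
  associate degree: 260 × 78 = 20,280
Adjusted estimate = 46,024 / 980 = 46.9633 → 47.0%.

47.0%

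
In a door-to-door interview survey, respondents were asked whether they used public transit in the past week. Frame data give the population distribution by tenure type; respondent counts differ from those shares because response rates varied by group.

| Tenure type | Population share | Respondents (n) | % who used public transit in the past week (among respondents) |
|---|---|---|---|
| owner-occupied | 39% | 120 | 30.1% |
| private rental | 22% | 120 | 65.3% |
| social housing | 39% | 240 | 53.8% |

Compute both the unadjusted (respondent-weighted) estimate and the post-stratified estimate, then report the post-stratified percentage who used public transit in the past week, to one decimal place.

Naive respondent-only estimate (weights = respondent counts):
  (120/480)×30.1 + (120/480)×65.3 + (240/480)×53.8 = 50.75%
Reweighting by population tenure type shares:
  0.39×30.1 + 0.22×65.3 + 0.39×53.8 = 47.087%

47.1%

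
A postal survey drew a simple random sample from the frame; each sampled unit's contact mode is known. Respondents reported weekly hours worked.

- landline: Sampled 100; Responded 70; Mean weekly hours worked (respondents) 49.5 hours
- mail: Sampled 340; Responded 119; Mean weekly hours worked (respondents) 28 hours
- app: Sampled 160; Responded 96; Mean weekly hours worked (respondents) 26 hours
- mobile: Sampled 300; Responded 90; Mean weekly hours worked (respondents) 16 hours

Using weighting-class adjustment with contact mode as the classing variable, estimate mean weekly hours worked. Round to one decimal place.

26.0

Response rates by class: landline 70/100 = 70%, mail 119/340 = 35%, app 96/160 = 60%, mobile 90/300 = 30%.
Inverse-response-rate weighting restores each class to its sampled count, so class totals weight by n_sampled:
  landline: 100 × 49.5 = 4950
  mail: 340 × 28 = 9520
  app: 160 × 26 = 4160
  mobile: 300 × 16 = 4800
Adjusted estimate = 23,430 / 900 = 26.0333 → 26.0.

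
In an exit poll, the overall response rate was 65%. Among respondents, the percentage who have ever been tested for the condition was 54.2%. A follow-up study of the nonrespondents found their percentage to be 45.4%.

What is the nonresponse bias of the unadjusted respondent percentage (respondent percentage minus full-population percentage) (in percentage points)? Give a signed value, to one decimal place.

Nonresponse fraction = 1 − 0.65 = 0.35.
Bias = (nonresponse fraction) × (respondent percentage − nonrespondent percentage)
     = 0.35 × (54.2 − 45.4) = 0.35 × 8.8 = 3.08.

+3.1 percentage points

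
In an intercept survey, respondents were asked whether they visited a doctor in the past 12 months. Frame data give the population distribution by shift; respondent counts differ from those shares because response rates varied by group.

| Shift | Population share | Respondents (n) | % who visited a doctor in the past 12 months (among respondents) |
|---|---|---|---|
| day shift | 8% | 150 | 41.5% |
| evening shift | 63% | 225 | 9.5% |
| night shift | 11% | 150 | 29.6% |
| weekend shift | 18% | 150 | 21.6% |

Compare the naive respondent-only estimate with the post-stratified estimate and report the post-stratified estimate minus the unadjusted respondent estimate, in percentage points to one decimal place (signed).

-7.3 percentage points

Without adjustment, the pooled respondent share is:
  (150/675)×41.5 + (225/675)×9.5 + (150/675)×29.6 + (150/675)×21.6 = 23.7667%
Post-stratified estimate weights by population shares:
  0.08×41.5 + 0.63×9.5 + 0.11×29.6 + 0.18×21.6 = 16.449%
Difference = 16.449 − 23.7667 = -7.3177 pp.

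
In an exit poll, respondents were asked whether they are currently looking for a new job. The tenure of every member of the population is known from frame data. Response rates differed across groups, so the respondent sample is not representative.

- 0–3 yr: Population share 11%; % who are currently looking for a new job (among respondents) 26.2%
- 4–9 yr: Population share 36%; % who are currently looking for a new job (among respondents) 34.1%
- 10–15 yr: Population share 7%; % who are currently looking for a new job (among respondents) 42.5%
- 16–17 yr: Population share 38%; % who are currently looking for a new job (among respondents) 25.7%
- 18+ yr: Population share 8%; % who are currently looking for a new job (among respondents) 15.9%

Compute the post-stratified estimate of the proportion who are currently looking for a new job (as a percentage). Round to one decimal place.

Post-stratification weights by population share, not respondent share:
  0–3 yr: 0.11 × 26.2 = 2.882
  4–9 yr: 0.36 × 34.1 = 12.276
  10–15 yr: 0.07 × 42.5 = 2.975
  16–17 yr: 0.38 × 25.7 = 9.766
  18+ yr: 0.08 × 15.9 = 1.272
Post-stratified estimate = 29.171 → 29.2%.

29.2%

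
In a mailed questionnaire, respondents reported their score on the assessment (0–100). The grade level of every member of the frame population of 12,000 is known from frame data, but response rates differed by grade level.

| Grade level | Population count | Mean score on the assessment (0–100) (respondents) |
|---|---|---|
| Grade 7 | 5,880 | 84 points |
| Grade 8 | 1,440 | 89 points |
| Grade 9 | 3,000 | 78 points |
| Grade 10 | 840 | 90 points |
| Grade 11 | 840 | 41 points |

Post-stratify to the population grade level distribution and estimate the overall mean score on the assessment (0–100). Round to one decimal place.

80.5

Post-stratification weights by population share, not respondent share:
  Grade 7: (5,880/12,000) × 84 = 41.16
  Grade 8: (1,440/12,000) × 89 = 10.68
  Grade 9: (3,000/12,000) × 78 = 19.5
  Grade 10: (840/12,000) × 90 = 6.3
  Grade 11: (840/12,000) × 41 = 2.87
Post-stratified estimate = 80.51 → 80.5.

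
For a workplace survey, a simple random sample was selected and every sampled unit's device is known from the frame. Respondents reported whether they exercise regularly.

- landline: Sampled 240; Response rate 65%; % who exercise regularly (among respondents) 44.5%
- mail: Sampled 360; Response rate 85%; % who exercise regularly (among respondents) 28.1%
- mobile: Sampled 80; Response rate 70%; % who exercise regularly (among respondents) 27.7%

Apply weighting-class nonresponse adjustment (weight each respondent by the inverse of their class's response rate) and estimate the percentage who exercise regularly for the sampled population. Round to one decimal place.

33.8%

Weighting each respondent by the inverse class response rate inflates each class back to its sampled size, so the class weight is n_sampled:
  landline: 240 × 44.5 = 10,680
  mail: 360 × 28.1 = 10,116
  mobile: 80 × 27.7 = 2216
Adjusted estimate = 23,012 / 680 = 33.8412 → 33.8%.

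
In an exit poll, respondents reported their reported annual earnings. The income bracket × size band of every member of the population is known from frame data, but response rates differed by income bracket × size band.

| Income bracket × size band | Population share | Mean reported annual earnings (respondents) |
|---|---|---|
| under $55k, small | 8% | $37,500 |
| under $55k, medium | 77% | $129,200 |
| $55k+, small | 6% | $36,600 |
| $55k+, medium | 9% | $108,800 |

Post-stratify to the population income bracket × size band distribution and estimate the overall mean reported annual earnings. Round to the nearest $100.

Each cell contributes population-share × respondent value:
  under $55k, small: 0.08 × 37,500 = 3000
  under $55k, medium: 0.77 × 129,200 = 99,484
  $55k+, small: 0.06 × 36,600 = 2196
  $55k+, medium: 0.09 × 108,800 = 9792
Post-stratified estimate = 114,472 → $114,500.

$114,500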